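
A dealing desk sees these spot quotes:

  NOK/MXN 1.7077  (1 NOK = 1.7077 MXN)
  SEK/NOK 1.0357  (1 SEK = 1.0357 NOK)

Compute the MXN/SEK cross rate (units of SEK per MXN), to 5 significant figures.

MXN/SEK = 0.56540

1 MXN ÷ 1.7077 = 0.585583 NOK
0.585583 NOK ÷ 1.0357 = 0.565398 SEK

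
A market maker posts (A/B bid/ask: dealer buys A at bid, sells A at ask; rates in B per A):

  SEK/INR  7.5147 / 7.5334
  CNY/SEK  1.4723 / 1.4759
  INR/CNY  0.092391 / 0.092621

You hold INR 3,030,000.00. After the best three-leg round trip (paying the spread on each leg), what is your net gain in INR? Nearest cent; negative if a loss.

Best loop INR → CNY → SEK → INR:
INR 3,030,000.00 × 0.092391 (sell INR at bid) = CNY 279,944.73
CNY 279,944.73 × 1.4723 (sell CNY at bid) = SEK 412,162.63
SEK 412,162.63 × 7.5147 (sell SEK at bid) = INR 3,097,278.49

Net profit: INR 67,278.49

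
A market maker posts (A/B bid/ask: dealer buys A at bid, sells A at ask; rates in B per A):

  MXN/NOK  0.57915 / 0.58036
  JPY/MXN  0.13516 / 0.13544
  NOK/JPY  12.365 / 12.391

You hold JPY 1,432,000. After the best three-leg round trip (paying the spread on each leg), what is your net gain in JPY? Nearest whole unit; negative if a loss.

Net profit: JPY 38,254

Best loop JPY → NOK → MXN → JPY:
JPY 1,432,000 ÷ 12.391 (buy NOK at ask) = NOK 115,567.75
NOK 115,567.75 ÷ 0.58036 (buy MXN at ask) = MXN 199,131.14
MXN 199,131.14 ÷ 0.13544 (buy JPY at ask) = JPY 1,470,254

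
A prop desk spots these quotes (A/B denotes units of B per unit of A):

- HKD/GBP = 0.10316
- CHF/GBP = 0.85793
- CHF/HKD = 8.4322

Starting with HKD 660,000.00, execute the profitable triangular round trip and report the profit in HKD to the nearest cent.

Profit: HKD 9,182.10

Profitable loop is HKD → GBP → CHF → HKD:
HKD 660,000.00 × 0.10316 = GBP 68,085.60
GBP 68,085.60 ÷ 0.85793 = CHF 79,360.32
CHF 79,360.32 × 8.4322 = HKD 669,182.10
Profit = HKD 669,182.10 − HKD 660,000.00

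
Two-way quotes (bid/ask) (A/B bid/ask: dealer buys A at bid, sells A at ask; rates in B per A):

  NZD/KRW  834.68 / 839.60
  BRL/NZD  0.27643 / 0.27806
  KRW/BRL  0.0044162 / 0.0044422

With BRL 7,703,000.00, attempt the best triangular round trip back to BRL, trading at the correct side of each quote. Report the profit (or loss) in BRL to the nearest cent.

Best loop BRL → NZD → KRW → BRL:
BRL 7,703,000.00 × 0.27643 (sell BRL at bid) = NZD 2,129,340.29
NZD 2,129,340.29 × 834.68 (sell NZD at bid) = KRW 1,777,317,753
KRW 1,777,317,753 × 0.0044162 (sell KRW at bid) = BRL 7,848,990.66

Net profit: BRL 145,990.66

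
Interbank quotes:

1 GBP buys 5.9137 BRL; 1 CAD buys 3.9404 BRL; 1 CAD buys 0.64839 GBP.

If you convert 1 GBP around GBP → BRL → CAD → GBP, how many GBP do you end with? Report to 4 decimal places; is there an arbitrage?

0.9731 (arbitrage exists)

Around GBP → BRL → CAD → GBP: 1 × 5.9137 ÷ 3.9404 × 0.64839 = 0.973095
Product < 1; profitable direction is GBP → CAD → BRL → GBP.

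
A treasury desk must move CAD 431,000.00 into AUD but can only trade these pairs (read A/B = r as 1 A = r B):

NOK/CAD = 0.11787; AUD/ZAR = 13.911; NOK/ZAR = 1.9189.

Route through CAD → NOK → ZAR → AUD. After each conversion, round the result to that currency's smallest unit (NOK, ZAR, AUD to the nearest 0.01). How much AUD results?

CAD 431,000.00 ÷ 0.11787 = NOK 3,656,570.80
NOK 3,656,570.80 × 1.9189 = ZAR 7,016,593.71
ZAR 7,016,593.71 ÷ 13.911 = AUD 504,391.76

AUD 504,391.76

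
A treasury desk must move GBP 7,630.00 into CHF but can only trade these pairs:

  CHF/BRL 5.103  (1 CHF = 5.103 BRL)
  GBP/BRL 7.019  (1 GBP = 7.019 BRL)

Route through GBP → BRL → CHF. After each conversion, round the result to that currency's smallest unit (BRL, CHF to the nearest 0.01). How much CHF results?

CHF 10,494.80

GBP 7,630.00 × 7.019 = BRL 53,554.97
BRL 53,554.97 ÷ 5.103 = CHF 10,494.80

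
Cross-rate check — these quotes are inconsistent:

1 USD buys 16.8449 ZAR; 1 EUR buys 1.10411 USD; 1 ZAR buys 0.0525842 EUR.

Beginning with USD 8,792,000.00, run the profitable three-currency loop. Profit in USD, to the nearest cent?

Profitable loop is USD → EUR → ZAR → USD:
USD 8,792,000.00 ÷ 1.10411 = EUR 7,962,974.70
EUR 7,962,974.70 ÷ 0.0525842 = ZAR 151,432,839.21
ZAR 151,432,839.21 ÷ 16.8449 = USD 8,989,833.08
Profit = USD 8,989,833.08 − USD 8,792,000.00

Profit: USD 197,833.08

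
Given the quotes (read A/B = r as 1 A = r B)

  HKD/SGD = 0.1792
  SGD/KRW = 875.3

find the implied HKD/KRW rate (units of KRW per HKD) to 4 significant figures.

HKD/KRW = 156.9

1 HKD × 0.1792 = 0.1792 SGD
0.1792 SGD × 875.3 = 156.854 KRW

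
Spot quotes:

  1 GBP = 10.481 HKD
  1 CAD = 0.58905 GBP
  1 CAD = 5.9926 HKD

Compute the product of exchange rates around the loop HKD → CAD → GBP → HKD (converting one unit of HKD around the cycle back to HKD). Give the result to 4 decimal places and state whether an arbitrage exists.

1.0302 (arbitrage exists)

Around HKD → CAD → GBP → HKD: 1 ÷ 5.9926 × 0.58905 × 10.481 = 1.030243
Product > 1; profitable direction is HKD → CAD → GBP → HKD.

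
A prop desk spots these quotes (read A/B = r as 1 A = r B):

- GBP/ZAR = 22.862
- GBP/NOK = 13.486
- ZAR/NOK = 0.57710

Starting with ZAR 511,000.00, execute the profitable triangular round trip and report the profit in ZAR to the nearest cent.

Profitable loop is ZAR → GBP → NOK → ZAR:
ZAR 511,000.00 ÷ 22.862 = GBP 22,351.50
GBP 22,351.50 × 13.486 = NOK 301,432.33
NOK 301,432.33 ÷ 0.57710 = ZAR 522,322.53
Profit = ZAR 522,322.53 − ZAR 511,000.00

Profit: ZAR 11,322.53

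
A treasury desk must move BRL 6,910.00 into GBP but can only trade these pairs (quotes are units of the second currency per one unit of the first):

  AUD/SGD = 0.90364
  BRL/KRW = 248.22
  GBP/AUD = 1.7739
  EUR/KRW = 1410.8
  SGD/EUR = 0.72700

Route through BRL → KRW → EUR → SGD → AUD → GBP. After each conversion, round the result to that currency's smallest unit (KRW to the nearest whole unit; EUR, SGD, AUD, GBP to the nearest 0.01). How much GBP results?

GBP 1,043.25

BRL 6,910.00 × 248.22 = KRW 1,715,200
KRW 1,715,200 ÷ 1410.8 = EUR 1,215.76
EUR 1,215.76 ÷ 0.72700 = SGD 1,672.30
SGD 1,672.30 ÷ 0.90364 = AUD 1,850.63
AUD 1,850.63 ÷ 1.7739 = GBP 1,043.25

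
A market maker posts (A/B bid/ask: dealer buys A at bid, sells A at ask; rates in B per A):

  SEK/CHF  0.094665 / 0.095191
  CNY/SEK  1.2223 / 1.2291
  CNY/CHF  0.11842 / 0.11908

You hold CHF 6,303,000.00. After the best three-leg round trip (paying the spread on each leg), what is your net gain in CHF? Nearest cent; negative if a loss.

Best loop CHF → SEK → CNY → CHF:
CHF 6,303,000.00 ÷ 0.095191 (buy SEK at ask) = SEK 66,214,242.94
SEK 66,214,242.94 ÷ 1.2291 (buy CNY at ask) = CNY 53,872,136.48
CNY 53,872,136.48 × 0.11842 (sell CNY at bid) = CHF 6,379,538.40

Net profit: CHF 76,538.40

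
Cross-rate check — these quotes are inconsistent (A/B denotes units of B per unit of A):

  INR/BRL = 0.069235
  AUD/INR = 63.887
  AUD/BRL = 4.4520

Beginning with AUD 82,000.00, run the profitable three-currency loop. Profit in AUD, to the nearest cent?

Profit: AUD 533.61

Profitable loop is AUD → BRL → INR → AUD:
AUD 82,000.00 × 4.4520 = BRL 365,064.00
BRL 365,064.00 ÷ 0.069235 = INR 5,272,824.44
INR 5,272,824.44 ÷ 63.887 = AUD 82,533.61
Profit = AUD 82,533.61 − AUD 82,000.00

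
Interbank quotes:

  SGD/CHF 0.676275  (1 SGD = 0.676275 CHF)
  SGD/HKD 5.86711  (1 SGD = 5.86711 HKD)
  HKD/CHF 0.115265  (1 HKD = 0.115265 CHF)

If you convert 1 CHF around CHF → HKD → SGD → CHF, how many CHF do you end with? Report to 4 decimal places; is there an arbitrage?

1.0000 (no arbitrage)

Around CHF → HKD → SGD → CHF: 1 ÷ 0.115265 ÷ 5.86711 × 0.676275 = 1.000004
Product ≈ 1 (deviation 0.000%, within rounding noise).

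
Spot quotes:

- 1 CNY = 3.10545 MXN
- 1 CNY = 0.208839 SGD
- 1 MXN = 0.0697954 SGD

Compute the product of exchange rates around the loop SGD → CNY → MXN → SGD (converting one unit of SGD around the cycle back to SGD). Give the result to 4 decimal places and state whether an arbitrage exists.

Around SGD → CNY → MXN → SGD: 1 ÷ 0.208839 × 3.10545 × 0.0697954 = 1.037862
Product > 1; profitable direction is SGD → CNY → MXN → SGD.

1.0379 (arbitrage exists)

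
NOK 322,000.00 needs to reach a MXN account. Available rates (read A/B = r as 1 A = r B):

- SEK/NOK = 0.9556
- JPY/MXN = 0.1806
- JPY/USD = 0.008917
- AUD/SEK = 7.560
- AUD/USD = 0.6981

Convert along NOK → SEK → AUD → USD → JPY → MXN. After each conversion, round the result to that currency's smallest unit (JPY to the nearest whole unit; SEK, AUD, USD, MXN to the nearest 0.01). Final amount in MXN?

MXN 630,194.31

NOK 322,000.00 ÷ 0.9556 = SEK 336,961.07
SEK 336,961.07 ÷ 7.560 = AUD 44,571.57
AUD 44,571.57 × 0.6981 = USD 31,115.41
USD 31,115.41 ÷ 0.008917 = JPY 3,489,448
JPY 3,489,448 × 0.1806 = MXN 630,194.31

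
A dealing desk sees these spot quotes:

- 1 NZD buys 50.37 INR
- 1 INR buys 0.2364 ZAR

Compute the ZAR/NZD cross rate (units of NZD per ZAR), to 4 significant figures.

ZAR/NZD = 0.08398

1 ZAR ÷ 0.2364 = 4.23012 INR
4.23012 INR ÷ 50.37 = 0.0839809 NZD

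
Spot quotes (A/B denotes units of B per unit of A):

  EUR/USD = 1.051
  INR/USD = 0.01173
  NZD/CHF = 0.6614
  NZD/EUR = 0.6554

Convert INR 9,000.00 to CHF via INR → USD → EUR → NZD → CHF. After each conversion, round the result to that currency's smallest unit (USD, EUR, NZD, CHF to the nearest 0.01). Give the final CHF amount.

CHF 101.37

INR 9,000.00 × 0.01173 = USD 105.57
USD 105.57 ÷ 1.051 = EUR 100.45
EUR 100.45 ÷ 0.6554 = NZD 153.27
NZD 153.27 × 0.6614 = CHF 101.37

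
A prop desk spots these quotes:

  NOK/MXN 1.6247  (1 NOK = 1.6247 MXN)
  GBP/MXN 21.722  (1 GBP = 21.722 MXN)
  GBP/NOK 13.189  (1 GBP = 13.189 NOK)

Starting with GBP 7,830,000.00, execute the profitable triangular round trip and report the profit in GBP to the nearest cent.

Profitable loop is GBP → MXN → NOK → GBP:
GBP 7,830,000.00 × 21.722 = MXN 170,083,260.00
MXN 170,083,260.00 ÷ 1.6247 = NOK 104,685,948.18
NOK 104,685,948.18 ÷ 13.189 = GBP 7,937,368.12
Profit = GBP 7,937,368.12 − GBP 7,830,000.00

Profit: GBP 107,368.12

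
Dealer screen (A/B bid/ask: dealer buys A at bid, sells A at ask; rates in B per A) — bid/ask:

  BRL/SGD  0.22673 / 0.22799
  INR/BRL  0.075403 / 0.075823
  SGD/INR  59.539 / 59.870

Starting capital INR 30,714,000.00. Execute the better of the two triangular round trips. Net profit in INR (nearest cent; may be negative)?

Best loop INR → BRL → SGD → INR:
INR 30,714,000.00 × 0.075403 (sell INR at bid) = BRL 2,315,927.74
BRL 2,315,927.74 × 0.22673 (sell BRL at bid) = SGD 525,090.30
SGD 525,090.30 × 59.539 (sell SGD at bid) = INR 31,263,351.19

Net profit: INR 549,351.19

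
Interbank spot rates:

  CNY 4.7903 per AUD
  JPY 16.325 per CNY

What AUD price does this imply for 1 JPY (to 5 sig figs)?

JPY/AUD = 0.012787

1 JPY ÷ 16.325 = 0.0612557 CNY
0.0612557 CNY ÷ 4.7903 = 0.0127875 AUD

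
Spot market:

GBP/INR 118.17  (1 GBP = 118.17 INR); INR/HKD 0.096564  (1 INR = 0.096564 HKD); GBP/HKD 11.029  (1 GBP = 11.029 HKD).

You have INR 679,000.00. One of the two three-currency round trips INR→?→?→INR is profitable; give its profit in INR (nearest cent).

Profit: INR 23,515.84

Profitable loop is INR → HKD → GBP → INR:
INR 679,000.00 × 0.096564 = HKD 65,566.96
HKD 65,566.96 ÷ 11.029 = GBP 5,944.96
GBP 5,944.96 × 118.17 = INR 702,515.84
Profit = INR 702,515.84 − INR 679,000.00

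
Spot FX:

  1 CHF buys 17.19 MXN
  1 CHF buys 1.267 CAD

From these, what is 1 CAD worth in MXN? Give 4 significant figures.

CAD/MXN = 13.57

1 CAD ÷ 1.267 = 0.789266 CHF
0.789266 CHF × 17.19 = 13.5675 MXN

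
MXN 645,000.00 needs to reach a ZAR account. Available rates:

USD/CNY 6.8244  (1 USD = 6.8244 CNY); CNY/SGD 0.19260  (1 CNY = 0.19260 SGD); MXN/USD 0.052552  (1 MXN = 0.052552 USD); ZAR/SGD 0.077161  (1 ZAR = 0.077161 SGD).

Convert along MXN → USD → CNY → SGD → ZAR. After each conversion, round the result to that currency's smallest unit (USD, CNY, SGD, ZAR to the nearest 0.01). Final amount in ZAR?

ZAR 577,393.50

MXN 645,000.00 × 0.052552 = USD 33,896.04
USD 33,896.04 × 6.8244 = CNY 231,320.14
CNY 231,320.14 × 0.19260 = SGD 44,552.26
SGD 44,552.26 ÷ 0.077161 = ZAR 577,393.50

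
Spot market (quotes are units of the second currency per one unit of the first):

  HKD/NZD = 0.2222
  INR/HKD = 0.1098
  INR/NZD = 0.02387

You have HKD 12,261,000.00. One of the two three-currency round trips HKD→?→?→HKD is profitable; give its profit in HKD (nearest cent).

Profitable loop is HKD → NZD → INR → HKD:
HKD 12,261,000.00 × 0.2222 = NZD 2,724,394.20
NZD 2,724,394.20 ÷ 0.02387 = INR 114,134,654.38
INR 114,134,654.38 × 0.1098 = HKD 12,531,985.05
Profit = HKD 12,531,985.05 − HKD 12,261,000.00

Profit: HKD 270,985.05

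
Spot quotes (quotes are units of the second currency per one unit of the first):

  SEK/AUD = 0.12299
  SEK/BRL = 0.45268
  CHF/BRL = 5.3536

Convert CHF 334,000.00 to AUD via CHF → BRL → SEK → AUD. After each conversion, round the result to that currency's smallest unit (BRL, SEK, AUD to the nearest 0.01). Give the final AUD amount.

CHF 334,000.00 × 5.3536 = BRL 1,788,102.40
BRL 1,788,102.40 ÷ 0.45268 = SEK 3,950,036.23
SEK 3,950,036.23 × 0.12299 = AUD 485,814.96

AUD 485,814.96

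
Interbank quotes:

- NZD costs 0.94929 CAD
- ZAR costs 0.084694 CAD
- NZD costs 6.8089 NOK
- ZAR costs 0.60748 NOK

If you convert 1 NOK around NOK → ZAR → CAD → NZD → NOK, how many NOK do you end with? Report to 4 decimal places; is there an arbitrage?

1.0000 (no arbitrage)

Around NOK → ZAR → CAD → NZD → NOK: 1 ÷ 0.60748 × 0.084694 ÷ 0.94929 × 6.8089 = 0.999997
Product ≈ 1 (deviation 0.000%, within rounding noise).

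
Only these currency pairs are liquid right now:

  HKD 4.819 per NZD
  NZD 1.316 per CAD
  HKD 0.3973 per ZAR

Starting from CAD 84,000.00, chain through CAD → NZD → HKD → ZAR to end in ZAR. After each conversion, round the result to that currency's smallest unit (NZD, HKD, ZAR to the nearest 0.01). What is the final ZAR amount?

ZAR 1,340,829.45

CAD 84,000.00 × 1.316 = NZD 110,544.00
NZD 110,544.00 × 4.819 = HKD 532,711.54
HKD 532,711.54 ÷ 0.3973 = ZAR 1,340,829.45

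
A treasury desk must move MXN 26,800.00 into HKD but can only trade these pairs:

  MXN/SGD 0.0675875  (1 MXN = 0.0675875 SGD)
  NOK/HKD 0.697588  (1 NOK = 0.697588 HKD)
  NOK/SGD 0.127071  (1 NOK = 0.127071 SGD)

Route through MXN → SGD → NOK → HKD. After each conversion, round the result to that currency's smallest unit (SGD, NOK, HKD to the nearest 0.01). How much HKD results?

MXN 26,800.00 × 0.0675875 = SGD 1,811.34
SGD 1,811.34 ÷ 0.127071 = NOK 14,254.55
NOK 14,254.55 × 0.697588 = HKD 9,943.80

HKD 9,943.80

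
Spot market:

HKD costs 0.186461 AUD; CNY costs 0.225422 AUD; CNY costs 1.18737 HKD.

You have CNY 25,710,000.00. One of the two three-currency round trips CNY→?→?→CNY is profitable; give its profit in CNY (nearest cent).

Profitable loop is CNY → AUD → HKD → CNY:
CNY 25,710,000.00 × 0.225422 = AUD 5,795,599.62
AUD 5,795,599.62 ÷ 0.186461 = HKD 31,082,100.92
HKD 31,082,100.92 ÷ 1.18737 = CNY 26,177,266.50
Profit = CNY 26,177,266.50 − CNY 25,710,000.00

Profit: CNY 467,266.50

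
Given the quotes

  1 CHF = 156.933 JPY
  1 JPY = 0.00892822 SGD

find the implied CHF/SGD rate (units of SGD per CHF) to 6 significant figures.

1 CHF × 156.933 = 156.933 JPY
156.933 JPY × 0.00892822 = 1.40113 SGD

CHF/SGD = 1.40113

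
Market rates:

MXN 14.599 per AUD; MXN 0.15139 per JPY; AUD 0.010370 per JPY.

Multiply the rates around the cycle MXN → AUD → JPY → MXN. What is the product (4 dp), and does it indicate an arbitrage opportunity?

Around MXN → AUD → JPY → MXN: 1 ÷ 14.599 ÷ 0.010370 × 0.15139 = 0.999989
Product ≈ 1 (deviation 0.001%, within rounding noise).

1.0000 (no arbitrage)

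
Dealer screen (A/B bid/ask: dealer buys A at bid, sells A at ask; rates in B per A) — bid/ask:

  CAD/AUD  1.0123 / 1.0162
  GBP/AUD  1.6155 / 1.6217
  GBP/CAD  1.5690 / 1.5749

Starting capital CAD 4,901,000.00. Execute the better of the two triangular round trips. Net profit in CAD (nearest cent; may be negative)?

Net profit: CAD 46,200.27

Best loop CAD → GBP → AUD → CAD:
CAD 4,901,000.00 ÷ 1.5749 (buy GBP at ask) = GBP 3,111,943.62
GBP 3,111,943.62 × 1.6155 (sell GBP at bid) = AUD 5,027,344.91
AUD 5,027,344.91 ÷ 1.0162 (buy CAD at ask) = CAD 4,947,200.27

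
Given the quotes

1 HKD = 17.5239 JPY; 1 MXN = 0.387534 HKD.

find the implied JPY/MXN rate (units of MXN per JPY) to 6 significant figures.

1 JPY ÷ 17.5239 = 0.0570649 HKD
0.0570649 HKD ÷ 0.387534 = 0.147251 MXN

JPY/MXN = 0.147251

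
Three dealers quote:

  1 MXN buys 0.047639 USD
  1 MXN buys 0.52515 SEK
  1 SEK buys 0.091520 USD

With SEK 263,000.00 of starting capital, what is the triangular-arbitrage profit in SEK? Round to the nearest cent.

Profit: SEK 2,333.75

Profitable loop is SEK → USD → MXN → SEK:
SEK 263,000.00 × 0.091520 = USD 24,069.76
USD 24,069.76 ÷ 0.047639 = MXN 505,253.26
MXN 505,253.26 × 0.52515 = SEK 265,333.75
Profit = SEK 265,333.75 − SEK 263,000.00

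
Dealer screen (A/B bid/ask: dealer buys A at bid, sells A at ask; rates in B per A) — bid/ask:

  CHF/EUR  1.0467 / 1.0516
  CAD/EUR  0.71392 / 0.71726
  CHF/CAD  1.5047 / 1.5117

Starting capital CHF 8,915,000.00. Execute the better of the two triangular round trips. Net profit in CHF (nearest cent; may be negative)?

Net profit: CHF 191,893.12

Best loop CHF → CAD → EUR → CHF:
CHF 8,915,000.00 × 1.5047 (sell CHF at bid) = CAD 13,414,400.50
CAD 13,414,400.50 × 0.71392 (sell CAD at bid) = EUR 9,576,808.80
EUR 9,576,808.80 ÷ 1.0516 (buy CHF at ask) = CHF 9,106,893.12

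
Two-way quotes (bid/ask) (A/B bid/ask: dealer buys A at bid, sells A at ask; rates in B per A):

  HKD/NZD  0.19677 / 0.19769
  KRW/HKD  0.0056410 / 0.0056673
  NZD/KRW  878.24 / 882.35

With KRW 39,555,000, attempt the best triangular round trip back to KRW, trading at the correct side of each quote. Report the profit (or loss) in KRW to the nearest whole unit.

Best loop KRW → NZD → HKD → KRW:
KRW 39,555,000 ÷ 882.35 (buy NZD at ask) = NZD 44,829.15
NZD 44,829.15 ÷ 0.19769 (buy HKD at ask) = HKD 226,764.88
HKD 226,764.88 ÷ 0.0056673 (buy KRW at ask) = KRW 40,012,860

Net profit: KRW 457,860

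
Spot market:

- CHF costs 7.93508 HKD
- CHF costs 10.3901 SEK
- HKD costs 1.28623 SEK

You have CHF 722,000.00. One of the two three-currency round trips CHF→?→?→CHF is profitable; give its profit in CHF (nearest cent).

Profit: CHF 12,999.39

Profitable loop is CHF → SEK → HKD → CHF:
CHF 722,000.00 × 10.3901 = SEK 7,501,652.20
SEK 7,501,652.20 ÷ 1.28623 = HKD 5,832,278.99
HKD 5,832,278.99 ÷ 7.93508 = CHF 734,999.39
Profit = CHF 734,999.39 − CHF 722,000.00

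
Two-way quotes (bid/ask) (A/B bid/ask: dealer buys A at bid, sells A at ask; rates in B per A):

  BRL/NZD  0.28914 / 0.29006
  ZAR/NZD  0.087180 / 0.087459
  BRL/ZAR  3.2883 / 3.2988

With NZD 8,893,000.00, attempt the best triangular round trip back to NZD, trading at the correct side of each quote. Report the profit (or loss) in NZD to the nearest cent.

Best loop NZD → ZAR → BRL → NZD:
NZD 8,893,000.00 ÷ 0.087459 (buy ZAR at ask) = ZAR 101,681,930.96
ZAR 101,681,930.96 ÷ 3.2988 (buy BRL at ask) = BRL 30,823,915.05
BRL 30,823,915.05 × 0.28914 (sell BRL at bid) = NZD 8,912,426.80

Net profit: NZD 19,426.80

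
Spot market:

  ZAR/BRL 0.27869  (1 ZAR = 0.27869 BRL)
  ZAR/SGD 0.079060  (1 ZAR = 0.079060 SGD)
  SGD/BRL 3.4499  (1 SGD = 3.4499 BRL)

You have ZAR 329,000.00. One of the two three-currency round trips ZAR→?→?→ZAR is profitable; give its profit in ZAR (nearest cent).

Profitable loop is ZAR → BRL → SGD → ZAR:
ZAR 329,000.00 × 0.27869 = BRL 91,689.01
BRL 91,689.01 ÷ 3.4499 = SGD 26,577.29
SGD 26,577.29 ÷ 0.079060 = ZAR 336,166.14
Profit = ZAR 336,166.14 − ZAR 329,000.00

Profit: ZAR 7,166.14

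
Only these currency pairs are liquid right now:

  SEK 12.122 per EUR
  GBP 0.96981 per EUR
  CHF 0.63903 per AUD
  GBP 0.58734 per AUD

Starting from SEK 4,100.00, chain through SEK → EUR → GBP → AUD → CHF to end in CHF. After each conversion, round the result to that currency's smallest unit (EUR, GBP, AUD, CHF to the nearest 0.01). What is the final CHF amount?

SEK 4,100.00 ÷ 12.122 = EUR 338.23
EUR 338.23 × 0.96981 = GBP 328.02
GBP 328.02 ÷ 0.58734 = AUD 558.48
AUD 558.48 × 0.63903 = CHF 356.89

CHF 356.89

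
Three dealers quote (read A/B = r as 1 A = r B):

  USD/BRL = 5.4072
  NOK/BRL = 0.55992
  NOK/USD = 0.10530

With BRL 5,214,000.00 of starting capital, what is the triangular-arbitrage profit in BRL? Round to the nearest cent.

Profit: BRL 88,074.81

Profitable loop is BRL → NOK → USD → BRL:
BRL 5,214,000.00 ÷ 0.55992 = NOK 9,312,044.58
NOK 9,312,044.58 × 0.10530 = USD 980,558.29
USD 980,558.29 × 5.4072 = BRL 5,302,074.81
Profit = BRL 5,302,074.81 − BRL 5,214,000.00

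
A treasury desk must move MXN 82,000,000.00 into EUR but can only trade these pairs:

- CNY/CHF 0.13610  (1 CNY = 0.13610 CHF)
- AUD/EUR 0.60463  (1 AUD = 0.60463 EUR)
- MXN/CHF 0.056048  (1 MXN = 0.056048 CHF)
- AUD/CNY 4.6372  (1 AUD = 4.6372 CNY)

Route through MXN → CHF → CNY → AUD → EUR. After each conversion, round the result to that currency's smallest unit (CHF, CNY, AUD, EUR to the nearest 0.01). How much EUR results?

MXN 82,000,000.00 × 0.056048 = CHF 4,595,936.00
CHF 4,595,936.00 ÷ 0.13610 = CNY 33,768,817.05
CNY 33,768,817.05 ÷ 4.6372 = AUD 7,282,156.70
AUD 7,282,156.70 × 0.60463 = EUR 4,403,010.41

EUR 4,403,010.41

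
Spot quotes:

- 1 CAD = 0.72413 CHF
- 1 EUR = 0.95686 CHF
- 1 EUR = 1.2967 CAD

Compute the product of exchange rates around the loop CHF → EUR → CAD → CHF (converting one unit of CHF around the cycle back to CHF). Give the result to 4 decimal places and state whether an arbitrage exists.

0.9813 (arbitrage exists)

Around CHF → EUR → CAD → CHF: 1 ÷ 0.95686 × 1.2967 × 0.72413 = 0.981313
Product < 1; profitable direction is CHF → CAD → EUR → CHF.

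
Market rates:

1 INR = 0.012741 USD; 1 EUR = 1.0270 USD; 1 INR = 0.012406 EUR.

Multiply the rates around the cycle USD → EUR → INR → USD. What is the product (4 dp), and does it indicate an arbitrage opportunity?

1.0000 (no arbitrage)

Around USD → EUR → INR → USD: 1 ÷ 1.0270 ÷ 0.012406 × 0.012741 = 1.000003
Product ≈ 1 (deviation 0.000%, within rounding noise).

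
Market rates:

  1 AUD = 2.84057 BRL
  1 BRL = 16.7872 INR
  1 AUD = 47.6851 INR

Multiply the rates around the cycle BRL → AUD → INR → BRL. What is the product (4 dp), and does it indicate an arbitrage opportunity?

Around BRL → AUD → INR → BRL: 1 ÷ 2.84057 × 47.6851 ÷ 16.7872 = 0.999998
Product ≈ 1 (deviation 0.000%, within rounding noise).

1.0000 (no arbitrage)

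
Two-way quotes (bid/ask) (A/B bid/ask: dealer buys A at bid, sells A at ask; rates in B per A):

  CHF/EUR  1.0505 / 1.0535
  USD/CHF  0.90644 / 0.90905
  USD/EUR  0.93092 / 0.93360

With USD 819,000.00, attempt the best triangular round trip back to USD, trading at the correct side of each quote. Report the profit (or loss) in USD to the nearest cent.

Best loop USD → CHF → EUR → USD:
USD 819,000.00 × 0.90644 (sell USD at bid) = CHF 742,374.36
CHF 742,374.36 × 1.0505 (sell CHF at bid) = EUR 779,864.27
EUR 779,864.27 ÷ 0.93360 (buy USD at ask) = USD 835,330.19

Net profit: USD 16,330.19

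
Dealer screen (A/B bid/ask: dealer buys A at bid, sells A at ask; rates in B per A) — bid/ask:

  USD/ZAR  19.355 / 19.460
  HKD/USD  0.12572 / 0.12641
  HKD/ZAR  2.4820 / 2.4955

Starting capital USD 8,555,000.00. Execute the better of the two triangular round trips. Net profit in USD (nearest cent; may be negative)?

Net profit: USD 76,723.57

Best loop USD → HKD → ZAR → USD:
USD 8,555,000.00 ÷ 0.12641 (buy HKD at ask) = HKD 67,676,607.86
HKD 67,676,607.86 × 2.4820 (sell HKD at bid) = ZAR 167,973,340.72
ZAR 167,973,340.72 ÷ 19.460 (buy USD at ask) = USD 8,631,723.57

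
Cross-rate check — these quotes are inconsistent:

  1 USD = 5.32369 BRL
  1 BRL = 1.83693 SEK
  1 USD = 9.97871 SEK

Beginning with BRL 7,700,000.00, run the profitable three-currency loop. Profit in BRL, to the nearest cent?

Profitable loop is BRL → USD → SEK → BRL:
BRL 7,700,000.00 ÷ 5.32369 = USD 1,446,365.21
USD 1,446,365.21 × 9.97871 = SEK 14,432,858.98
SEK 14,432,858.98 ÷ 1.83693 = BRL 7,857,054.42
Profit = BRL 7,857,054.42 − BRL 7,700,000.00

Profit: BRL 157,054.42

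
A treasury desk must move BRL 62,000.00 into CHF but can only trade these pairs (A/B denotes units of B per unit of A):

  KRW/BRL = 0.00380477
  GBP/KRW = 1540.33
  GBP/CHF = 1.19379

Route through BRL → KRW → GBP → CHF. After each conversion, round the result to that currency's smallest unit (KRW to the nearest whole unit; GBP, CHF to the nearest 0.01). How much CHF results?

CHF 12,629.25

BRL 62,000.00 ÷ 0.00380477 = KRW 16,295,335
KRW 16,295,335 ÷ 1540.33 = GBP 10,579.12
GBP 10,579.12 × 1.19379 = CHF 12,629.25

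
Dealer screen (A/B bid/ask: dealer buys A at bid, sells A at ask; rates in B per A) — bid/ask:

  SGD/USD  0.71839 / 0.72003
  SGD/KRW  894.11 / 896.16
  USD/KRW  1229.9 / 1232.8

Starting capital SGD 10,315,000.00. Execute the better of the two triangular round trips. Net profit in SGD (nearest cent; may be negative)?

Net profit: SGD 75,033.96

Best loop SGD → KRW → USD → SGD:
SGD 10,315,000.00 × 894.11 (sell SGD at bid) = KRW 9,222,744,650
KRW 9,222,744,650 ÷ 1232.8 (buy USD at ask) = USD 7,481,136.15
USD 7,481,136.15 ÷ 0.72003 (buy SGD at ask) = SGD 10,390,033.96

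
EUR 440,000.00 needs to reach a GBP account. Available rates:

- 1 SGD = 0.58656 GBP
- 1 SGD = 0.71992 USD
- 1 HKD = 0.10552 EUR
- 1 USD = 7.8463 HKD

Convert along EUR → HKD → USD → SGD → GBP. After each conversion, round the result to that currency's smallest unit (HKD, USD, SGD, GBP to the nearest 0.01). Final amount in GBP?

GBP 432,993.32

EUR 440,000.00 ÷ 0.10552 = HKD 4,169,825.63
HKD 4,169,825.63 ÷ 7.8463 = USD 531,438.47
USD 531,438.47 ÷ 0.71992 = SGD 738,191.01
SGD 738,191.01 × 0.58656 = GBP 432,993.32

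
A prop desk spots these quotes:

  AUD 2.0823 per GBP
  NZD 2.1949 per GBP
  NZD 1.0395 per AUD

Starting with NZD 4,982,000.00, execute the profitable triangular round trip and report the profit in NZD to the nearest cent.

Profitable loop is NZD → AUD → GBP → NZD:
NZD 4,982,000.00 ÷ 1.0395 = AUD 4,792,688.79
AUD 4,792,688.79 ÷ 2.0823 = GBP 2,301,632.23
GBP 2,301,632.23 × 2.1949 = NZD 5,051,852.58
Profit = NZD 5,051,852.58 − NZD 4,982,000.00

Profit: NZD 69,852.58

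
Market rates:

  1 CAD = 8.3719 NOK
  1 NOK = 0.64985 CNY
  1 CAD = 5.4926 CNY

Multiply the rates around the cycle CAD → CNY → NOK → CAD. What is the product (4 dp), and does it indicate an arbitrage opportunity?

1.0096 (arbitrage exists)

Around CAD → CNY → NOK → CAD: 1 × 5.4926 ÷ 0.64985 ÷ 8.3719 = 1.009580
Product > 1; profitable direction is CAD → CNY → NOK → CAD.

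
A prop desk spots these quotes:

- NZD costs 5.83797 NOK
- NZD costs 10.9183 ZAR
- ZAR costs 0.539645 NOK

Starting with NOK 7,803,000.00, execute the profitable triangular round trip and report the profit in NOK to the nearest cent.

Profitable loop is NOK → NZD → ZAR → NOK:
NOK 7,803,000.00 ÷ 5.83797 = NZD 1,336,594.74
NZD 1,336,594.74 × 10.9183 = ZAR 14,593,342.36
ZAR 14,593,342.36 × 0.539645 = NOK 7,875,224.24
Profit = NOK 7,875,224.24 − NOK 7,803,000.00

Profit: NOK 72,224.24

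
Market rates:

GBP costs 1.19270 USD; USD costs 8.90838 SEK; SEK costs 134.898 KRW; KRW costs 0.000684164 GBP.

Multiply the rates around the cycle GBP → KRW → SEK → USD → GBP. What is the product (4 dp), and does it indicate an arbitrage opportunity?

Around GBP → KRW → SEK → USD → GBP: 1 ÷ 0.000684164 ÷ 134.898 ÷ 8.90838 ÷ 1.19270 = 1.019775
Product > 1; profitable direction is GBP → KRW → SEK → USD → GBP.

1.0198 (arbitrage exists)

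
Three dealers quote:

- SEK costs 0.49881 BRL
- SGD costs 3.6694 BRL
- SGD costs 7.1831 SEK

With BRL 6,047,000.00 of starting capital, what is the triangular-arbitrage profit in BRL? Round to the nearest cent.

Profitable loop is BRL → SEK → SGD → BRL:
BRL 6,047,000.00 ÷ 0.49881 = SEK 12,122,852.39
SEK 12,122,852.39 ÷ 7.1831 = SGD 1,687,690.88
SGD 1,687,690.88 × 3.6694 = BRL 6,192,812.93
Profit = BRL 6,192,812.93 − BRL 6,047,000.00

Profit: BRL 145,812.93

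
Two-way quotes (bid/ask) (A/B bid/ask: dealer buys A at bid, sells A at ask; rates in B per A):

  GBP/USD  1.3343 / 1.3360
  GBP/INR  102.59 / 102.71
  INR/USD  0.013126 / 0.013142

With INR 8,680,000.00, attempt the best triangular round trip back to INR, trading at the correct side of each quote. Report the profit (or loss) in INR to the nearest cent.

Net profit: INR 68,844.48

Best loop INR → USD → GBP → INR:
INR 8,680,000.00 × 0.013126 (sell INR at bid) = USD 113,933.68
USD 113,933.68 ÷ 1.3360 (buy GBP at ask) = GBP 85,279.70
GBP 85,279.70 × 102.59 (sell GBP at bid) = INR 8,748,844.48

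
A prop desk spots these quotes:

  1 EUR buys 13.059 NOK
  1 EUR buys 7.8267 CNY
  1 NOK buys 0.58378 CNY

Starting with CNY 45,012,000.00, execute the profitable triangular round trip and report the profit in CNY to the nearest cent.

Profit: CNY 1,199,265.68

Profitable loop is CNY → NOK → EUR → CNY:
CNY 45,012,000.00 ÷ 0.58378 = NOK 77,104,388.64
NOK 77,104,388.64 ÷ 13.059 = EUR 5,904,310.33
EUR 5,904,310.33 × 7.8267 = CNY 46,211,265.68
Profit = CNY 46,211,265.68 − CNY 45,012,000.00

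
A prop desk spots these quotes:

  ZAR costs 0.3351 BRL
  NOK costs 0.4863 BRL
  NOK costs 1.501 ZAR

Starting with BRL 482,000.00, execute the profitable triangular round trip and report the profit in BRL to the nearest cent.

Profitable loop is BRL → NOK → ZAR → BRL:
BRL 482,000.00 ÷ 0.4863 = NOK 991,157.72
NOK 991,157.72 × 1.501 = ZAR 1,487,727.74
ZAR 1,487,727.74 × 0.3351 = BRL 498,537.57
Profit = BRL 498,537.57 − BRL 482,000.00

Profit: BRL 16,537.57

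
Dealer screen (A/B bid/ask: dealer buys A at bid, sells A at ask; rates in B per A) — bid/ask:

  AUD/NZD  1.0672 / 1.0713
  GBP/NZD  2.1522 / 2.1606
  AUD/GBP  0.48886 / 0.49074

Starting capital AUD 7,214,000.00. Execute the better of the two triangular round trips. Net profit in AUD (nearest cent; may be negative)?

Best loop AUD → NZD → GBP → AUD:
AUD 7,214,000.00 × 1.0672 (sell AUD at bid) = NZD 7,698,780.80
NZD 7,698,780.80 ÷ 2.1606 (buy GBP at ask) = GBP 3,563,260.58
GBP 3,563,260.58 ÷ 0.49074 (buy AUD at ask) = AUD 7,260,994.77

Net profit: AUD 46,994.77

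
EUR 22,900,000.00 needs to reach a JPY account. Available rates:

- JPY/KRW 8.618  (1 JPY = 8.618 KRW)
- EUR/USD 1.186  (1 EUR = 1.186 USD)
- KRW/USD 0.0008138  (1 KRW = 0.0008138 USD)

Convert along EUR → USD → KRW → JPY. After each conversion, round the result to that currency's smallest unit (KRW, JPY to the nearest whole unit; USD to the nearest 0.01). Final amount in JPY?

EUR 22,900,000.00 × 1.186 = USD 27,159,400.00
USD 27,159,400.00 ÷ 0.0008138 = KRW 33,373,556,156
KRW 33,373,556,156 ÷ 8.618 = JPY 3,872,540,747

JPY 3,872,540,747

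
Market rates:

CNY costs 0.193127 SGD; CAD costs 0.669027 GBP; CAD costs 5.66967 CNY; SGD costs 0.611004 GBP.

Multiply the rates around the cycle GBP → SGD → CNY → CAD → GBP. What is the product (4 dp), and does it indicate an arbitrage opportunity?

Around GBP → SGD → CNY → CAD → GBP: 1 ÷ 0.611004 ÷ 0.193127 ÷ 5.66967 × 0.669027 = 0.999997
Product ≈ 1 (deviation 0.000%, within rounding noise).

1.0000 (no arbitrage)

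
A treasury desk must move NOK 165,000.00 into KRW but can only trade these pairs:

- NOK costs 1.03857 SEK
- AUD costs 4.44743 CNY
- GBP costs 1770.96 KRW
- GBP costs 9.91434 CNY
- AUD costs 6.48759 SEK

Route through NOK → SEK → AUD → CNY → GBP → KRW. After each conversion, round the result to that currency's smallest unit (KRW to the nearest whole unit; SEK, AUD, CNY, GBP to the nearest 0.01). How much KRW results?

NOK 165,000.00 × 1.03857 = SEK 171,364.05
SEK 171,364.05 ÷ 6.48759 = AUD 26,414.13
AUD 26,414.13 × 4.44743 = CNY 117,474.99
CNY 117,474.99 ÷ 9.91434 = GBP 11,849.00
GBP 11,849.00 × 1770.96 = KRW 20,984,105

KRW 20,984,105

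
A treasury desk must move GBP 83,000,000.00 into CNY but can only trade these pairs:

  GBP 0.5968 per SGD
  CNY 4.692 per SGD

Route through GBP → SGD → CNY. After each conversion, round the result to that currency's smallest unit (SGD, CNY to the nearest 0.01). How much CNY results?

CNY 652,540,214.46

GBP 83,000,000.00 ÷ 0.5968 = SGD 139,075,067.02
SGD 139,075,067.02 × 4.692 = CNY 652,540,214.46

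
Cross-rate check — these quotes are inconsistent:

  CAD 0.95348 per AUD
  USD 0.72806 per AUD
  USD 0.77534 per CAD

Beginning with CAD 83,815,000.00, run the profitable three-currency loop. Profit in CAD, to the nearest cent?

Profit: CAD 1,290,642.69

Profitable loop is CAD → USD → AUD → CAD:
CAD 83,815,000.00 × 0.77534 = USD 64,985,122.10
USD 64,985,122.10 ÷ 0.72806 = AUD 89,257,921.19
AUD 89,257,921.19 × 0.95348 = CAD 85,105,642.69
Profit = CAD 85,105,642.69 − CAD 83,815,000.00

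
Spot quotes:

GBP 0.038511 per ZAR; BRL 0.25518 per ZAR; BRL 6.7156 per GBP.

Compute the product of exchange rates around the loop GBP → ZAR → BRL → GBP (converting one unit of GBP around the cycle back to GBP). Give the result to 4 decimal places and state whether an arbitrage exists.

Around GBP → ZAR → BRL → GBP: 1 ÷ 0.038511 × 0.25518 ÷ 6.7156 = 0.986682
Product < 1; profitable direction is GBP → BRL → ZAR → GBP.

0.9867 (arbitrage exists)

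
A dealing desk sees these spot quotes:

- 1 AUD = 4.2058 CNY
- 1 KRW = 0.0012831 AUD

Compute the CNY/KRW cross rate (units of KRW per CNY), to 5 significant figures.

1 CNY ÷ 4.2058 = 0.237767 AUD
0.237767 AUD ÷ 0.0012831 = 185.307 KRW

CNY/KRW = 185.31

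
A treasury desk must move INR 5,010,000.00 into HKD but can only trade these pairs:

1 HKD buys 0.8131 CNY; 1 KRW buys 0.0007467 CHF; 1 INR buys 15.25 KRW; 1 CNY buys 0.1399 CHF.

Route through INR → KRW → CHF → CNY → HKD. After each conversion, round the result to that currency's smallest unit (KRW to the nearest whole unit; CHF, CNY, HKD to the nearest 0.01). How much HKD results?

INR 5,010,000.00 × 15.25 = KRW 76,402,500
KRW 76,402,500 × 0.0007467 = CHF 57,049.75
CHF 57,049.75 ÷ 0.1399 = CNY 407,789.49
CNY 407,789.49 ÷ 0.8131 = HKD 501,524.40

HKD 501,524.40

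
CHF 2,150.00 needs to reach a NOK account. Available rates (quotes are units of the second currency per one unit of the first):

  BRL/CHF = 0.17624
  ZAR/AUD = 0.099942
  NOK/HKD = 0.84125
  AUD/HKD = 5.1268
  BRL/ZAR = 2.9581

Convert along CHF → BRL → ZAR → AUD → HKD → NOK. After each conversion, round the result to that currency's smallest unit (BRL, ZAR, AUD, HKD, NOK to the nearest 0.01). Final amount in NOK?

CHF 2,150.00 ÷ 0.17624 = BRL 12,199.27
BRL 12,199.27 × 2.9581 = ZAR 36,086.66
ZAR 36,086.66 × 0.099942 = AUD 3,606.57
AUD 3,606.57 × 5.1268 = HKD 18,490.16
HKD 18,490.16 ÷ 0.84125 = NOK 21,979.39

NOK 21,979.39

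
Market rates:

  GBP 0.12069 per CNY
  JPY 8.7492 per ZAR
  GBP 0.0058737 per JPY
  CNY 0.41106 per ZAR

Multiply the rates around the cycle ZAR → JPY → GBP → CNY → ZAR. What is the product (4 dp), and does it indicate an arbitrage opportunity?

1.0359 (arbitrage exists)

Around ZAR → JPY → GBP → CNY → ZAR: 1 × 8.7492 × 0.0058737 ÷ 0.12069 ÷ 0.41106 = 1.035866
Product > 1; profitable direction is ZAR → JPY → GBP → CNY → ZAR.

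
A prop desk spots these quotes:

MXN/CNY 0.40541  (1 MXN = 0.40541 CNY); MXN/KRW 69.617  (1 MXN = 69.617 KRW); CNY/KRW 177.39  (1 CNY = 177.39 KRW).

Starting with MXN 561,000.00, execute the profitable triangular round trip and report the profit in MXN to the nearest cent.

Profitable loop is MXN → CNY → KRW → MXN:
MXN 561,000.00 × 0.40541 = CNY 227,435.01
CNY 227,435.01 × 177.39 = KRW 40,344,696
KRW 40,344,696 ÷ 69.617 = MXN 579,523.63
Profit = MXN 579,523.63 − MXN 561,000.00

Profit: MXN 18,523.63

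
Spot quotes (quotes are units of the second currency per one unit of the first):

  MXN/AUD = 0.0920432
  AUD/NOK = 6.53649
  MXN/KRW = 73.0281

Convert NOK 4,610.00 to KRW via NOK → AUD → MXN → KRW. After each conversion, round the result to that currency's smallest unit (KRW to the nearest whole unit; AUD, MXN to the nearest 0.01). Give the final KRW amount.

KRW 559,569

NOK 4,610.00 ÷ 6.53649 = AUD 705.27
AUD 705.27 ÷ 0.0920432 = MXN 7,662.38
MXN 7,662.38 × 73.0281 = KRW 559,569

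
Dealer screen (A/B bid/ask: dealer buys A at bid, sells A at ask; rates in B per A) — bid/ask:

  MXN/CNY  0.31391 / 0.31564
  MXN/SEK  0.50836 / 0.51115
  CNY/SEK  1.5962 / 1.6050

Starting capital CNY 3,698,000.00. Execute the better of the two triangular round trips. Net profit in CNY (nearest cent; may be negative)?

Best loop CNY → MXN → SEK → CNY:
CNY 3,698,000.00 ÷ 0.31564 (buy MXN at ask) = MXN 11,715,878.85
MXN 11,715,878.85 × 0.50836 (sell MXN at bid) = SEK 5,955,884.17
SEK 5,955,884.17 ÷ 1.6050 (buy CNY at ask) = CNY 3,710,831.26

Net profit: CNY 12,831.26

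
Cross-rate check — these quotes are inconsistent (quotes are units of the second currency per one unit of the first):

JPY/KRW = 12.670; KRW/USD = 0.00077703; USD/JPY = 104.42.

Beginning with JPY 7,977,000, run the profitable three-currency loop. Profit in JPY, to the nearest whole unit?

Profit: JPY 223,450

Profitable loop is JPY → KRW → USD → JPY:
JPY 7,977,000 × 12.670 = KRW 101,068,590
KRW 101,068,590 × 0.00077703 = USD 78,533.33
USD 78,533.33 × 104.42 = JPY 8,200,450
Profit = JPY 8,200,450 − JPY 7,977,000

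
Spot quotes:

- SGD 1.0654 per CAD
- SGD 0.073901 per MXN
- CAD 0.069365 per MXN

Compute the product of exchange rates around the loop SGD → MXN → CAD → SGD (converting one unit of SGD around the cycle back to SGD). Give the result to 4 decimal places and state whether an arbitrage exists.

Around SGD → MXN → CAD → SGD: 1 ÷ 0.073901 × 0.069365 × 1.0654 = 1.000006
Product ≈ 1 (deviation 0.001%, within rounding noise).

1.0000 (no arbitrage)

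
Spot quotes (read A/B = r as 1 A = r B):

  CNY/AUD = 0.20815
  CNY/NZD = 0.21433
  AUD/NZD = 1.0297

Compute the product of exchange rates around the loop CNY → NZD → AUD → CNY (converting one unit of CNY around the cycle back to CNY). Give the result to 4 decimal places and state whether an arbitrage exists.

1.0000 (no arbitrage)

Around CNY → NZD → AUD → CNY: 1 × 0.21433 ÷ 1.0297 ÷ 0.20815 = 0.999990
Product ≈ 1 (deviation 0.001%, within rounding noise).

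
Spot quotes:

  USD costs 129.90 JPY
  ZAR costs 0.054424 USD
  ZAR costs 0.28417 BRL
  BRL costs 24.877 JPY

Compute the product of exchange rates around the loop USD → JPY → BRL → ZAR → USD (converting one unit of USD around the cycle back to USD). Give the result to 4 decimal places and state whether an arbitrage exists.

Around USD → JPY → BRL → ZAR → USD: 1 × 129.90 ÷ 24.877 ÷ 0.28417 × 0.054424 = 1.000054
Product ≈ 1 (deviation 0.005%, within rounding noise).

1.0001 (no arbitrage)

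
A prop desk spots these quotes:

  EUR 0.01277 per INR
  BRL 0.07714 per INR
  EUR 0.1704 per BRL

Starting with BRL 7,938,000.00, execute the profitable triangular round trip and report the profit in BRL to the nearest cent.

Profit: BRL 232,891.10

Profitable loop is BRL → EUR → INR → BRL:
BRL 7,938,000.00 × 0.1704 = EUR 1,352,635.20
EUR 1,352,635.20 ÷ 0.01277 = INR 105,922,881.75
INR 105,922,881.75 × 0.07714 = BRL 8,170,891.10
Profit = BRL 8,170,891.10 − BRL 7,938,000.00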